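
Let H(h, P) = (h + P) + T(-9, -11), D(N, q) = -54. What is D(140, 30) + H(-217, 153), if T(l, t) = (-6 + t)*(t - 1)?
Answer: 86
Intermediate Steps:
T(l, t) = (-1 + t)*(-6 + t) (T(l, t) = (-6 + t)*(-1 + t) = (-1 + t)*(-6 + t))
H(h, P) = 204 + P + h (H(h, P) = (h + P) + (6 + (-11)² - 7*(-11)) = (P + h) + (6 + 121 + 77) = (P + h) + 204 = 204 + P + h)
D(140, 30) + H(-217, 153) = -54 + (204 + 153 - 217) = -54 + 140 = 86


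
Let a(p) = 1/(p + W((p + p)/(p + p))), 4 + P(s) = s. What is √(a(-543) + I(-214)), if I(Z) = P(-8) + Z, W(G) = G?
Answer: I*√66391206/542 ≈ 15.033*I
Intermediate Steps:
P(s) = -4 + s
a(p) = 1/(1 + p) (a(p) = 1/(p + (p + p)/(p + p)) = 1/(p + (2*p)/((2*p))) = 1/(p + (2*p)*(1/(2*p))) = 1/(p + 1) = 1/(1 + p))
I(Z) = -12 + Z (I(Z) = (-4 - 8) + Z = -12 + Z)
√(a(-543) + I(-214)) = √(1/(1 - 543) + (-12 - 214)) = √(1/(-542) - 226) = √(-1/542 - 226) = √(-122493/542) = I*√66391206/542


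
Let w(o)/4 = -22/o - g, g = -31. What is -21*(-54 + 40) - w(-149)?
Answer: 25242/149 ≈ 169.41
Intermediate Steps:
w(o) = 124 - 88/o (w(o) = 4*(-22/o - 1*(-31)) = 4*(-22/o + 31) = 4*(31 - 22/o) = 124 - 88/o)
-21*(-54 + 40) - w(-149) = -21*(-54 + 40) - (124 - 88/(-149)) = -21*(-14) - (124 - 88*(-1/149)) = 294 - (124 + 88/149) = 294 - 1*18564/149 = 294 - 18564/149 = 25242/149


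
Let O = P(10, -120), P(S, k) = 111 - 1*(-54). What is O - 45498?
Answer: -45333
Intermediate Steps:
P(S, k) = 165 (P(S, k) = 111 + 54 = 165)
O = 165
O - 45498 = 165 - 45498 = -45333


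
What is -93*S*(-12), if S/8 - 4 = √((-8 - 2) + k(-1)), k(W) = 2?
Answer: 35712 + 17856*I*√2 ≈ 35712.0 + 25252.0*I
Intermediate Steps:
S = 32 + 16*I*√2 (S = 32 + 8*√((-8 - 2) + 2) = 32 + 8*√(-10 + 2) = 32 + 8*√(-8) = 32 + 8*(2*I*√2) = 32 + 16*I*√2 ≈ 32.0 + 22.627*I)
-93*S*(-12) = -93*(32 + 16*I*√2)*(-12) = (-2976 - 1488*I*√2)*(-12) = 35712 + 17856*I*√2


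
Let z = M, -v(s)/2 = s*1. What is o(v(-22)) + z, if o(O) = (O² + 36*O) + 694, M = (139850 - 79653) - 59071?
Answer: 5340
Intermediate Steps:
M = 1126 (M = 60197 - 59071 = 1126)
v(s) = -2*s
z = 1126
o(O) = 694 + O² + 36*O
o(v(-22)) + z = (694 + (-2*(-22))² + 36*(-2*(-22))) + 1126 = (694 + 44² + 36*44) + 1126 = (694 + 1936 + 1584) + 1126 = 4214 + 1126 = 5340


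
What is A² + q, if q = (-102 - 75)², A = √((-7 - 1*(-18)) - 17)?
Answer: 31323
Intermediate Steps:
A = I*√6 (A = √((-7 + 18) - 17) = √(11 - 17) = √(-6) = I*√6 ≈ 2.4495*I)
q = 31329 (q = (-177)² = 31329)
A² + q = (I*√6)² + 31329 = -6 + 31329 = 31323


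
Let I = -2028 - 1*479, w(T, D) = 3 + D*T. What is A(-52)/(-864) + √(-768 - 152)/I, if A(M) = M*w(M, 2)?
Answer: -1313/216 - 2*I*√230/2507 ≈ -6.0787 - 0.012099*I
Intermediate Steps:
I = -2507 (I = -2028 - 479 = -2507)
A(M) = M*(3 + 2*M)
A(-52)/(-864) + √(-768 - 152)/I = -52*(3 + 2*(-52))/(-864) + √(-768 - 152)/(-2507) = -52*(3 - 104)*(-1/864) + √(-920)*(-1/2507) = -52*(-101)*(-1/864) + (2*I*√230)*(-1/2507) = 5252*(-1/864) - 2*I*√230/2507 = -1313/216 - 2*I*√230/2507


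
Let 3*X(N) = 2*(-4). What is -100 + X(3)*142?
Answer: -1436/3 ≈ -478.67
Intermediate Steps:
X(N) = -8/3 (X(N) = (2*(-4))/3 = (1/3)*(-8) = -8/3)
-100 + X(3)*142 = -100 - 8/3*142 = -100 - 1136/3 = -1436/3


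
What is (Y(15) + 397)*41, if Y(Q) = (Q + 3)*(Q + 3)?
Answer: 29561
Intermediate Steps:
Y(Q) = (3 + Q)**2 (Y(Q) = (3 + Q)*(3 + Q) = (3 + Q)**2)
(Y(15) + 397)*41 = ((3 + 15)**2 + 397)*41 = (18**2 + 397)*41 = (324 + 397)*41 = 721*41 = 29561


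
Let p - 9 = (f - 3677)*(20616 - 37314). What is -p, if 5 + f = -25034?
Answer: -479499777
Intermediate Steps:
f = -25039 (f = -5 - 25034 = -25039)
p = 479499777 (p = 9 + (-25039 - 3677)*(20616 - 37314) = 9 - 28716*(-16698) = 9 + 479499768 = 479499777)
-p = -1*479499777 = -479499777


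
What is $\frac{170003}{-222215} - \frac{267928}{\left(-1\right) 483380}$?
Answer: $- \frac{1131921481}{5370714335} \approx -0.21076$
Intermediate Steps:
$\frac{170003}{-222215} - \frac{267928}{\left(-1\right) 483380} = 170003 \left(- \frac{1}{222215}\right) - \frac{267928}{-483380} = - \frac{170003}{222215} - - \frac{66982}{120845} = - \frac{170003}{222215} + \frac{66982}{120845} = - \frac{1131921481}{5370714335}$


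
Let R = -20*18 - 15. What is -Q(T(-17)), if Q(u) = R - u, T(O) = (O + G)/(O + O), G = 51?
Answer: 374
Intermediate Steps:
R = -375 (R = -360 - 15 = -375)
T(O) = (51 + O)/(2*O) (T(O) = (O + 51)/(O + O) = (51 + O)/((2*O)) = (51 + O)*(1/(2*O)) = (51 + O)/(2*O))
Q(u) = -375 - u
-Q(T(-17)) = -(-375 - (51 - 17)/(2*(-17))) = -(-375 - (-1)*34/(2*17)) = -(-375 - 1*(-1)) = -(-375 + 1) = -1*(-374) = 374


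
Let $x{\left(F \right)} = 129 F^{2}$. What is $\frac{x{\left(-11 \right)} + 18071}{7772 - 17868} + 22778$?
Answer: $\frac{14370813}{631} \approx 22775.0$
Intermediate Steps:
$\frac{x{\left(-11 \right)} + 18071}{7772 - 17868} + 22778 = \frac{129 \left(-11\right)^{2} + 18071}{7772 - 17868} + 22778 = \frac{129 \cdot 121 + 18071}{-10096} + 22778 = \left(15609 + 18071\right) \left(- \frac{1}{10096}\right) + 22778 = 33680 \left(- \frac{1}{10096}\right) + 22778 = - \frac{2105}{631} + 22778 = \frac{14370813}{631}$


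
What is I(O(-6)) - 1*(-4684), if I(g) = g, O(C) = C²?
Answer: 4720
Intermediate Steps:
I(O(-6)) - 1*(-4684) = (-6)² - 1*(-4684) = 36 + 4684 = 4720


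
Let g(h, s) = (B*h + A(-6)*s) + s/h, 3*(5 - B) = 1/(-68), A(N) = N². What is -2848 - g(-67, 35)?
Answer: -51557735/13668 ≈ -3772.1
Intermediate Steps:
B = 1021/204 (B = 5 - ⅓/(-68) = 5 - ⅓*(-1/68) = 5 + 1/204 = 1021/204 ≈ 5.0049)
g(h, s) = 36*s + 1021*h/204 + s/h (g(h, s) = (1021*h/204 + (-6)²*s) + s/h = (1021*h/204 + 36*s) + s/h = (36*s + 1021*h/204) + s/h = 36*s + 1021*h/204 + s/h)
-2848 - g(-67, 35) = -2848 - (36*35 + (1021/204)*(-67) + 35/(-67)) = -2848 - (1260 - 68407/204 + 35*(-1/67)) = -2848 - (1260 - 68407/204 - 35/67) = -2848 - 1*12631271/13668 = -2848 - 12631271/13668 = -51557735/13668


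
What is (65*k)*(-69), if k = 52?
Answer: -233220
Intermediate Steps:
(65*k)*(-69) = (65*52)*(-69) = 3380*(-69) = -233220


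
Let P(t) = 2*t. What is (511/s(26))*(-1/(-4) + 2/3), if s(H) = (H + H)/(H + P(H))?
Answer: 5621/8 ≈ 702.63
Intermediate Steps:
s(H) = 2/3 (s(H) = (H + H)/(H + 2*H) = (2*H)/((3*H)) = (2*H)*(1/(3*H)) = 2/3)
(511/s(26))*(-1/(-4) + 2/3) = (511/(2/3))*(-1/(-4) + 2/3) = (511*(3/2))*(-1*(-1/4) + 2*(1/3)) = 1533*(1/4 + 2/3)/2 = (1533/2)*(11/12) = 5621/8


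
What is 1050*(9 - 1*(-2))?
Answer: 11550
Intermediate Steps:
1050*(9 - 1*(-2)) = 1050*(9 + 2) = 1050*11 = 11550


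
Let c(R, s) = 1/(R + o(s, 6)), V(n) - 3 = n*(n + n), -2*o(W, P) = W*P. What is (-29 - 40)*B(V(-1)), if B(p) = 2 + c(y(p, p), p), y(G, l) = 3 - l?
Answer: -2277/17 ≈ -133.94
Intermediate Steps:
o(W, P) = -P*W/2 (o(W, P) = -W*P/2 = -P*W/2)
V(n) = 3 + 2*n**2 (V(n) = 3 + n*(n + n) = 3 + n*(2*n) = 3 + 2*n**2)
c(R, s) = 1/(R - 3*s) (c(R, s) = 1/(R - 1/2*6*s) = 1/(R - 3*s))
B(p) = 2 + 1/(3 - 4*p) (B(p) = 2 + 1/((3 - p) - 3*p) = 2 + 1/(3 - 4*p))
(-29 - 40)*B(V(-1)) = (-29 - 40)*((-7 + 8*(3 + 2*(-1)**2))/(-3 + 4*(3 + 2*(-1)**2))) = -69*(-7 + 8*(3 + 2*1))/(-3 + 4*(3 + 2*1)) = -69*(-7 + 8*(3 + 2))/(-3 + 4*(3 + 2)) = -69*(-7 + 8*5)/(-3 + 4*5) = -69*(-7 + 40)/(-3 + 20) = -69*33/17 = -2277/17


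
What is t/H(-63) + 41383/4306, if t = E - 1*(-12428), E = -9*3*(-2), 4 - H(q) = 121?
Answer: -48905681/503802 ≈ -97.073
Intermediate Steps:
H(q) = -117 (H(q) = 4 - 1*121 = 4 - 121 = -117)
E = 54 (E = -9*3*(-2) = -27*(-2) = 54)
t = 12482 (t = 54 - 1*(-12428) = 54 + 12428 = 12482)
t/H(-63) + 41383/4306 = 12482/(-117) + 41383/4306 = 12482*(-1/117) + 41383*(1/4306) = -12482/117 + 41383/4306 = -48905681/503802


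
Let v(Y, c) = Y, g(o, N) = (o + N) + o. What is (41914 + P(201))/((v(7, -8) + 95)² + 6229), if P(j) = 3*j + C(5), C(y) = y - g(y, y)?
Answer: 42507/16633 ≈ 2.5556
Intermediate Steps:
g(o, N) = N + 2*o (g(o, N) = (N + o) + o = N + 2*o)
C(y) = -2*y (C(y) = y - (y + 2*y) = y - 3*y = -2*y)
P(j) = -10 + 3*j (P(j) = 3*j - 2*5 = 3*j - 10 = -10 + 3*j)
(41914 + P(201))/((v(7, -8) + 95)² + 6229) = (41914 + (-10 + 3*201))/((7 + 95)² + 6229) = (41914 + (-10 + 603))/(102² + 6229) = (41914 + 593)/(10404 + 6229) = 42507/16633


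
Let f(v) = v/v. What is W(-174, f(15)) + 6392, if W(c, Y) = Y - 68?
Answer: 6325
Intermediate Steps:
f(v) = 1
W(c, Y) = -68 + Y
W(-174, f(15)) + 6392 = (-68 + 1) + 6392 = -67 + 6392 = 6325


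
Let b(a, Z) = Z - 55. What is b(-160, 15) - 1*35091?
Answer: -35131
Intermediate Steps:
b(a, Z) = -55 + Z
b(-160, 15) - 1*35091 = (-55 + 15) - 1*35091 = -40 - 35091 = -35131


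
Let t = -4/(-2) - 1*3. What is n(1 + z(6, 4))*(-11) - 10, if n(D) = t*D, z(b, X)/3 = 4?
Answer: 133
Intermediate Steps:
z(b, X) = 12 (z(b, X) = 3*4 = 12)
t = -1 (t = -4*(-½) - 3 = 2 - 3 = -1)
n(D) = -D
n(1 + z(6, 4))*(-11) - 10 = -(1 + 12)*(-11) - 10 = -1*13*(-11) - 10 = -13*(-11) - 10 = 143 - 10 = 133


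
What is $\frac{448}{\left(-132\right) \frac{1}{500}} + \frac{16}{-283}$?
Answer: $- \frac{15848528}{9339} \approx -1697.0$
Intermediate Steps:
$\frac{448}{\left(-132\right) \frac{1}{500}} + \frac{16}{-283} = \frac{448}{\left(-132\right) \frac{1}{500}} + 16 \left(- \frac{1}{283}\right) = \frac{448}{- \frac{33}{125}} - \frac{16}{283} = 448 \left(- \frac{125}{33}\right) - \frac{16}{283} = - \frac{56000}{33} - \frac{16}{283} = - \frac{15848528}{9339}$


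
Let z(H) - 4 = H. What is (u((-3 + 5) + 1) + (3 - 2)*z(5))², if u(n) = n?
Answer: 144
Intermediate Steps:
z(H) = 4 + H
(u((-3 + 5) + 1) + (3 - 2)*z(5))² = (((-3 + 5) + 1) + (3 - 2)*(4 + 5))² = ((2 + 1) + 1*9)² = (3 + 9)² = 12² = 144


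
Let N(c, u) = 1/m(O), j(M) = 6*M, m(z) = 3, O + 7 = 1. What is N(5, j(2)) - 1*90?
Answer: -269/3 ≈ -89.667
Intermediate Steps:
O = -6 (O = -7 + 1 = -6)
N(c, u) = ⅓ (N(c, u) = 1/3 = ⅓)
N(5, j(2)) - 1*90 = ⅓ - 1*90 = ⅓ - 90 = -269/3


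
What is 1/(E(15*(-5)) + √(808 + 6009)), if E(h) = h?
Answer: 75/1192 + √6817/1192 ≈ 0.13219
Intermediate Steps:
1/(E(15*(-5)) + √(808 + 6009)) = 1/(15*(-5) + √(808 + 6009)) = 1/(-75 + √6817)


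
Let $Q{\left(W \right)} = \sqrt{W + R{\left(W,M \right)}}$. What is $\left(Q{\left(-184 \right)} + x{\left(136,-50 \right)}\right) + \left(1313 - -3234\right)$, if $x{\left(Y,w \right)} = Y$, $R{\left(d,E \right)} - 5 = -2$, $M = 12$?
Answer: $4683 + i \sqrt{181} \approx 4683.0 + 13.454 i$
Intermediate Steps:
$R{\left(d,E \right)} = 3$ ($R{\left(d,E \right)} = 5 - 2 = 3$)
$Q{\left(W \right)} = \sqrt{3 + W}$ ($Q{\left(W \right)} = \sqrt{W + 3} = \sqrt{3 + W}$)
$\left(Q{\left(-184 \right)} + x{\left(136,-50 \right)}\right) + \left(1313 - -3234\right) = \left(\sqrt{3 - 184} + 136\right) + \left(1313 - -3234\right) = \left(\sqrt{-181} + 136\right) + \left(1313 + 3234\right) = \left(i \sqrt{181} + 136\right) + 4547 = \left(136 + i \sqrt{181}\right) + 4547 = 4683 + i \sqrt{181}$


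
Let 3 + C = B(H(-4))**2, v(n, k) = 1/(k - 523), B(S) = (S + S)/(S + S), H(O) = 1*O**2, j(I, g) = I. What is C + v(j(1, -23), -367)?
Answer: -1781/890 ≈ -2.0011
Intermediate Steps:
H(O) = O**2
B(S) = 1 (B(S) = (2*S)/((2*S)) = (2*S)*(1/(2*S)) = 1)
v(n, k) = 1/(-523 + k)
C = -2 (C = -3 + 1**2 = -3 + 1 = -2)
C + v(j(1, -23), -367) = -2 + 1/(-523 - 367) = -2 + 1/(-890) = -2 - 1/890 = -1781/890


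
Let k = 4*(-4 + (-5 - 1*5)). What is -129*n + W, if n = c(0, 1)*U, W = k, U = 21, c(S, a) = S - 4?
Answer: 10780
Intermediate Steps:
c(S, a) = -4 + S
k = -56 (k = 4*(-4 + (-5 - 5)) = 4*(-4 - 10) = 4*(-14) = -56)
W = -56
n = -84 (n = (-4 + 0)*21 = -4*21 = -84)
-129*n + W = -129*(-84) - 56 = 10836 - 56 = 10780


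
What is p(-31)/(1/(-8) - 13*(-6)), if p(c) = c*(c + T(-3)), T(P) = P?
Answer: 8432/623 ≈ 13.535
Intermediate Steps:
p(c) = c*(-3 + c) (p(c) = c*(c - 3) = c*(-3 + c))
p(-31)/(1/(-8) - 13*(-6)) = (-31*(-3 - 31))/(1/(-8) - 13*(-6)) = (-31*(-34))/(-⅛ + 78) = 1054/(623/8) = 1054*(8/623) = 8432/623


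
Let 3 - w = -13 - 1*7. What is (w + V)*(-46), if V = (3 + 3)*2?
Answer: -1610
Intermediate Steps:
w = 23 (w = 3 - (-13 - 1*7) = 3 - (-13 - 7) = 3 - 1*(-20) = 3 + 20 = 23)
V = 12 (V = 6*2 = 12)
(w + V)*(-46) = (23 + 12)*(-46) = 35*(-46) = -1610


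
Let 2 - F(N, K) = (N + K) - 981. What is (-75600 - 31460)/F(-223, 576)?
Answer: -10706/63 ≈ -169.94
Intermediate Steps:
F(N, K) = 983 - K - N (F(N, K) = 2 - ((N + K) - 981) = 2 - ((K + N) - 981) = 2 - (-981 + K + N) = 2 + (981 - K - N) = 983 - K - N)
(-75600 - 31460)/F(-223, 576) = (-75600 - 31460)/(983 - 1*576 - 1*(-223)) = -107060/(983 - 576 + 223) = -107060/630 = -107060*1/630 = -10706/63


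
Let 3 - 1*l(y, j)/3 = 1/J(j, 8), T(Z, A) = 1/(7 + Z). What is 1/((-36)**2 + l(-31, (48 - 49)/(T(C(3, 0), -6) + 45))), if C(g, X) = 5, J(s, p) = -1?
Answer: 1/1308 ≈ 0.00076453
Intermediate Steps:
l(y, j) = 12 (l(y, j) = 9 - 3/(-1) = 9 - 3*(-1) = 9 + 3 = 12)
1/((-36)**2 + l(-31, (48 - 49)/(T(C(3, 0), -6) + 45))) = 1/((-36)**2 + 12) = 1/(1296 + 12) = 1/1308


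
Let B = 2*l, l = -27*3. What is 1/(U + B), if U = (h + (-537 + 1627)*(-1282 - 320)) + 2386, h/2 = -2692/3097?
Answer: -3097/5401037116 ≈ -5.7341e-7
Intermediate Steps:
l = -81
h = -5384/3097 (h = 2*(-2692/3097) = -5384/3097 ≈ -1.7385)
B = -162 (B = 2*(-81) = -162)
U = -5400535402/3097 (U = (-5384/3097 + (-537 + 1627)*(-1282 - 320)) + 2386 = (-5384/3097 + 1090*(-1602)) + 2386 = (-5384/3097 - 1746180) + 2386 = -5407924844/3097 + 2386 = -5400535402/3097 ≈ -1.7438e+6)
1/(U + B) = 1/(-5400535402/3097 - 162) = 1/(-5401037116/3097) = -3097/5401037116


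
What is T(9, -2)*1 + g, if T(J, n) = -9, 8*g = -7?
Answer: -79/8 ≈ -9.8750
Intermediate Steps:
g = -7/8 (g = (⅛)*(-7) = -7/8 ≈ -0.87500)
T(9, -2)*1 + g = -9*1 - 7/8 = -9 - 7/8 = -79/8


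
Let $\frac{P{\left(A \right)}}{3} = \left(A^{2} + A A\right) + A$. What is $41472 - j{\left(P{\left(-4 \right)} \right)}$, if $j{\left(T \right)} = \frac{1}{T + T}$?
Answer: $\frac{6967295}{168} \approx 41472.0$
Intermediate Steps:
$P{\left(A \right)} = 3 A + 6 A^{2}$ ($P{\left(A \right)} = 3 \left(\left(A^{2} + A A\right) + A\right) = 3 \left(\left(A^{2} + A^{2}\right) + A\right) = 3 \left(2 A^{2} + A\right) = 3 \left(A + 2 A^{2}\right) = 3 A + 6 A^{2}$)
$j{\left(T \right)} = \frac{1}{2 T}$
$41472 - j{\left(P{\left(-4 \right)} \right)} = 41472 - \frac{1}{2 \cdot 3 \left(-4\right) \left(1 + 2 \left(-4\right)\right)} = 41472 - \frac{1}{2 \cdot 3 \left(-4\right) \left(1 - 8\right)} = 41472 - \frac{1}{2 \cdot 3 \left(-4\right) \left(-7\right)} = 41472 - \frac{1}{2 \cdot 84} = 41472 - \frac{1}{2} \cdot \frac{1}{84} = 41472 - \frac{1}{168} = \frac{6967295}{168}$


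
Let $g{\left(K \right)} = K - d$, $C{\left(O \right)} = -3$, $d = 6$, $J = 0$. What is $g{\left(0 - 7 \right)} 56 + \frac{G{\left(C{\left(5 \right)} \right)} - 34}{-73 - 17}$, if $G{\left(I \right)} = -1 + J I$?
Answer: $- \frac{13097}{18} \approx -727.61$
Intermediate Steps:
$G{\left(I \right)} = -1$ ($G{\left(I \right)} = -1 + 0 I = -1 + 0 = -1$)
$g{\left(K \right)} = -6 + K$ ($g{\left(K \right)} = K - 6 = -6 + K$)
$g{\left(0 - 7 \right)} 56 + \frac{G{\left(C{\left(5 \right)} \right)} - 34}{-73 - 17} = \left(-6 + \left(0 - 7\right)\right) 56 + \frac{-1 - 34}{-73 - 17} = \left(-6 + \left(0 - 7\right)\right) 56 - \frac{35}{-90} = \left(-6 - 7\right) 56 - - \frac{7}{18} = \left(-13\right) 56 + \frac{7}{18} = -728 + \frac{7}{18} = - \frac{13097}{18}$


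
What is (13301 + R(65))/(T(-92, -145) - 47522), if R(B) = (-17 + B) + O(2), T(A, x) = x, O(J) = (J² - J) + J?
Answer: -4451/15889 ≈ -0.28013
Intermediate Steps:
O(J) = J²
R(B) = -13 + B (R(B) = (-17 + B) + 2² = (-17 + B) + 4 = -13 + B)
(13301 + R(65))/(T(-92, -145) - 47522) = (13301 + (-13 + 65))/(-145 - 47522) = (13301 + 52)/(-47667) = 13353*(-1/47667) = -4451/15889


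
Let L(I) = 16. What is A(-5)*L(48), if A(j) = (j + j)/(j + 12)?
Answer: -160/7 ≈ -22.857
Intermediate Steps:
A(j) = 2*j/(12 + j) (A(j) = (2*j)/(12 + j) = 2*j/(12 + j))
A(-5)*L(48) = (2*(-5)/(12 - 5))*16 = (2*(-5)/7)*16 = (2*(-5)*(⅐))*16 = -10/7*16 = -160/7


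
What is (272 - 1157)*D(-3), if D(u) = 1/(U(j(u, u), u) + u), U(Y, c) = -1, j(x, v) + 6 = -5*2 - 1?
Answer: 885/4 ≈ 221.25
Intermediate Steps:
j(x, v) = -17 (j(x, v) = -6 + (-5*2 - 1) = -6 + (-10 - 1) = -6 - 11 = -17)
D(u) = 1/(-1 + u)
(272 - 1157)*D(-3) = (272 - 1157)/(-1 - 3) = -885/(-4) = -885*(-1/4) = 885/4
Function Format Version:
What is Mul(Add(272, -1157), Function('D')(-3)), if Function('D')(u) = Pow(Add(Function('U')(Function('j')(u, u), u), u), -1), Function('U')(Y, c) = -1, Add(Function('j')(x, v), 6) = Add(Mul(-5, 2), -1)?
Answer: Rational(885, 4) ≈ 221.25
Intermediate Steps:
Function('j')(x, v) = -17 (Function('j')(x, v) = Add(-6, Add(Mul(-5, 2), -1)) = Add(-6, Add(-10, -1)) = Add(-6, -11) = -17)
Function('D')(u) = Pow(Add(-1, u), -1)
Mul(Add(272, -1157), Function('D')(-3)) = Mul(Add(272, -1157), Pow(Add(-1, -3), -1)) = Mul(-885, Pow(-4, -1)) = Mul(-885, Rational(-1, 4)) = Rational(885, 4)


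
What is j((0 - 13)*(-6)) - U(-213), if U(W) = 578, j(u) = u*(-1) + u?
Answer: -578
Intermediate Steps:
j(u) = 0 (j(u) = -u + u = 0)
j((0 - 13)*(-6)) - U(-213) = 0 - 1*578 = 0 - 578 = -578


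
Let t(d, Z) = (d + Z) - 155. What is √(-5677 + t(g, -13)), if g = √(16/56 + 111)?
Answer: √(-286405 + 7*√5453)/7 ≈ 76.384*I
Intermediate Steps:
g = √5453/7 (g = √(16*(1/56) + 111) = √(2/7 + 111) = √(779/7) = √5453/7 ≈ 10.549)
t(d, Z) = -155 + Z + d (t(d, Z) = (Z + d) - 155 = -155 + Z + d)
√(-5677 + t(g, -13)) = √(-5677 + (-155 - 13 + √5453/7)) = √(-5677 + (-168 + √5453/7)) = √(-5845 + √5453/7)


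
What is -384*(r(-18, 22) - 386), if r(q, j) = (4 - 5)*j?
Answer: 156672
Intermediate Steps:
r(q, j) = -j
-384*(r(-18, 22) - 386) = -384*(-1*22 - 386) = -384*(-22 - 386) = -384*(-408) = 156672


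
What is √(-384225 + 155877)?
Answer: 6*I*√6343 ≈ 477.86*I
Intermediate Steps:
√(-384225 + 155877) = √(-228348) = 6*I*√6343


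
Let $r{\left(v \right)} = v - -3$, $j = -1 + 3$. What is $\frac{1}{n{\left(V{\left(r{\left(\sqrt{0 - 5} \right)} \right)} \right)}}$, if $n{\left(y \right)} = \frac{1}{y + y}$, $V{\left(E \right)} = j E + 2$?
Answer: $16 + 4 i \sqrt{5} \approx 16.0 + 8.9443 i$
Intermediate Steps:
$j = 2$
$r{\left(v \right)} = 3 + v$ ($r{\left(v \right)} = v + 3 = 3 + v$)
$V{\left(E \right)} = 2 + 2 E$ ($V{\left(E \right)} = 2 E + 2 = 2 + 2 E$)
$n{\left(y \right)} = \frac{1}{2 y}$
$\frac{1}{n{\left(V{\left(r{\left(\sqrt{0 - 5} \right)} \right)} \right)}} = \frac{1}{\frac{1}{2} \frac{1}{2 + 2 \left(3 + \sqrt{0 - 5}\right)}} = \frac{1}{\frac{1}{2} \frac{1}{2 + 2 \left(3 + \sqrt{-5}\right)}} = \frac{1}{\frac{1}{2} \frac{1}{2 + 2 \left(3 + i \sqrt{5}\right)}} = \frac{1}{\frac{1}{2} \frac{1}{2 + \left(6 + 2 i \sqrt{5}\right)}} = \frac{1}{\frac{1}{2} \frac{1}{8 + 2 i \sqrt{5}}} = 16 + 4 i \sqrt{5}$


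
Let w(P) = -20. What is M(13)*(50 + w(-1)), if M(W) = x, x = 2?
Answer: 60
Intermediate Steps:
M(W) = 2
M(13)*(50 + w(-1)) = 2*(50 - 20) = 2*30 = 60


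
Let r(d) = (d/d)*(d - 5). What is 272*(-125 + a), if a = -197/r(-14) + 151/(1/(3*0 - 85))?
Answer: -66923696/19 ≈ -3.5223e+6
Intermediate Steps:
r(d) = -5 + d (r(d) = 1*(-5 + d) = -5 + d)
a = -243668/19 (a = -197/(-5 - 14) + 151/(1/(3*0 - 85)) = -197/(-19) + 151/(1/(0 - 85)) = -197*(-1/19) + 151/(1/(-85)) = 197/19 + 151/(-1/85) = 197/19 + 151*(-85) = 197/19 - 12835 = -243668/19 ≈ -12825.)
272*(-125 + a) = 272*(-125 - 243668/19) = 272*(-246043/19) = -66923696/19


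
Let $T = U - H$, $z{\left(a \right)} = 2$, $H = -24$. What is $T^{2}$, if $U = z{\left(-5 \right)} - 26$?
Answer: $0$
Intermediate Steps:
$U = -24$ ($U = 2 - 26 = -24$)
$T = 0$ ($T = -24 - -24 = -24 + 24 = 0$)
$T^{2} = 0^{2} = 0$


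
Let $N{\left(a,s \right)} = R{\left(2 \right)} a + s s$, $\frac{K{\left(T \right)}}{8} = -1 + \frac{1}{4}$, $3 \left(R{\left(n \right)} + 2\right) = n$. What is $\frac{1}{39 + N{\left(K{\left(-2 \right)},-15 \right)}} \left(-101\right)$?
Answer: $- \frac{101}{272} \approx -0.37132$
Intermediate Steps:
$R{\left(n \right)} = -2 + \frac{n}{3}$
$K{\left(T \right)} = -6$ ($K{\left(T \right)} = 8 \left(-1 + \frac{1}{4}\right) = 8 \left(- \frac{3}{4}\right) = -6$)
$N{\left(a,s \right)} = s^{2} - \frac{4 a}{3}$ ($N{\left(a,s \right)} = \left(-2 + \frac{1}{3} \cdot 2\right) a + s s = \left(-2 + \frac{2}{3}\right) a + s^{2} = - \frac{4 a}{3} + s^{2} = s^{2} - \frac{4 a}{3}$)
$\frac{1}{39 + N{\left(K{\left(-2 \right)},-15 \right)}} \left(-101\right) = \frac{1}{39 + \left(\left(-15\right)^{2} - -8\right)} \left(-101\right) = \frac{1}{39 + \left(225 + 8\right)} \left(-101\right) = \frac{1}{39 + 233} \left(-101\right) = \frac{1}{272} \left(-101\right) = - \frac{101}{272}$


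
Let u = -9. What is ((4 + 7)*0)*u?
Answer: 0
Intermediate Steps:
((4 + 7)*0)*u = ((4 + 7)*0)*(-9) = (11*0)*(-9) = 0*(-9) = 0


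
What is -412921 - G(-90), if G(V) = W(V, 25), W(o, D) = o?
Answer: -412831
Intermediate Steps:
G(V) = V
-412921 - G(-90) = -412921 - 1*(-90) = -412921 + 90 = -412831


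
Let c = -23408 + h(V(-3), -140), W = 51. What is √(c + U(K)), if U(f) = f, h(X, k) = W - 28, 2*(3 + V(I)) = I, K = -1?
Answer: I*√23386 ≈ 152.92*I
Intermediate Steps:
V(I) = -3 + I/2
h(X, k) = 23 (h(X, k) = 51 - 28 = 23)
c = -23385 (c = -23408 + 23 = -23385)
√(c + U(K)) = √(-23385 - 1) = √(-23386) = I*√23386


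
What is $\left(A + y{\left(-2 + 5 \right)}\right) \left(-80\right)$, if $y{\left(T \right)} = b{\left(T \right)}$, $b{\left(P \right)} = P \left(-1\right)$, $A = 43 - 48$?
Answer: $640$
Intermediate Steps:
$A = -5$
$b{\left(P \right)} = - P$
$y{\left(T \right)} = - T$
$\left(A + y{\left(-2 + 5 \right)}\right) \left(-80\right) = \left(-5 - \left(-2 + 5\right)\right) \left(-80\right) = \left(-5 - 3\right) \left(-80\right) = \left(-8\right) \left(-80\right) = 640$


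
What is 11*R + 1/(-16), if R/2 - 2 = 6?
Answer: 2815/16 ≈ 175.94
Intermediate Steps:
R = 16 (R = 4 + 2*6 = 4 + 12 = 16)
11*R + 1/(-16) = 11*16 + 1/(-16) = 176 - 1/16 = 2815/16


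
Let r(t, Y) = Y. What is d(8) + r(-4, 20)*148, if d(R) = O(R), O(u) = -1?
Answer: 2959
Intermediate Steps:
d(R) = -1
d(8) + r(-4, 20)*148 = -1 + 20*148 = -1 + 2960 = 2959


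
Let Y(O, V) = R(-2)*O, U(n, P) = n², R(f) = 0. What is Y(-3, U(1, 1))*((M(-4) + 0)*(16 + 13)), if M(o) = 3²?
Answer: 0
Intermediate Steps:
M(o) = 9
Y(O, V) = 0 (Y(O, V) = 0*O = 0)
Y(-3, U(1, 1))*((M(-4) + 0)*(16 + 13)) = 0*((9 + 0)*(16 + 13)) = 0*(9*29) = 0*261 = 0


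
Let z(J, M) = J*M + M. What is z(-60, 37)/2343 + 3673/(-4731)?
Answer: -6311204/3694911 ≈ -1.7081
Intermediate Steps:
z(J, M) = M + J*M
z(-60, 37)/2343 + 3673/(-4731) = (37*(1 - 60))/2343 + 3673/(-4731) = (37*(-59))*(1/2343) + 3673*(-1/4731) = -2183*1/2343 - 3673/4731 = -2183/2343 - 3673/4731 = -6311204/3694911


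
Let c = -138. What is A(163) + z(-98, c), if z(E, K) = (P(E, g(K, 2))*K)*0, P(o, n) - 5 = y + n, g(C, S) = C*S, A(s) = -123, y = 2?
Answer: -123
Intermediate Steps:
P(o, n) = 7 + n (P(o, n) = 5 + (2 + n) = 7 + n)
z(E, K) = 0 (z(E, K) = ((7 + K*2)*K)*0 = ((7 + 2*K)*K)*0 = (K*(7 + 2*K))*0 = 0)
A(163) + z(-98, c) = -123 + 0 = -123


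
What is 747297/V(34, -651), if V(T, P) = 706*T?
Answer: 747297/24004 ≈ 31.132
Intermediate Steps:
747297/V(34, -651) = 747297/((706*34)) = 747297/24004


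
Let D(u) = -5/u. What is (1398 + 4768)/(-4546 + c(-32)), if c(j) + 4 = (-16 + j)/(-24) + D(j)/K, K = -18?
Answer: -3551616/2619653 ≈ -1.3558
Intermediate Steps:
c(j) = -10/3 - j/24 + 5/(18*j) (c(j) = -4 + ((-16 + j)/(-24) - 5/j/(-18)) = -4 + ((-16 + j)*(-1/24) - 5/j*(-1/18)) = -4 + ((⅔ - j/24) + 5/(18*j)) = -4 + (⅔ - j/24 + 5/(18*j)) = -10/3 - j/24 + 5/(18*j))
(1398 + 4768)/(-4546 + c(-32)) = (1398 + 4768)/(-4546 + (1/72)*(20 - 3*(-32)*(80 - 32))/(-32)) = 6166/(-4546 + (1/72)*(-1/32)*(20 - 3*(-32)*48)) = 6166/(-4546 + (1/72)*(-1/32)*(20 + 4608)) = 6166/(-4546 + (1/72)*(-1/32)*4628) = 6166/(-4546 - 1157/576) = 6166/(-2619653/576) = 6166*(-576/2619653) = -3551616/2619653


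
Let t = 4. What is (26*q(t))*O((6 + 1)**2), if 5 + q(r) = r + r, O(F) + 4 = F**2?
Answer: 186966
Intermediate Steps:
O(F) = -4 + F**2
q(r) = -5 + 2*r (q(r) = -5 + (r + r) = -5 + 2*r)
(26*q(t))*O((6 + 1)**2) = (26*(-5 + 2*4))*(-4 + ((6 + 1)**2)**2) = (26*(-5 + 8))*(-4 + (7**2)**2) = (26*3)*(-4 + 49**2) = 78*(-4 + 2401) = 78*2397 = 186966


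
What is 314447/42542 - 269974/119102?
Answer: 12983016343/2533418642 ≈ 5.1247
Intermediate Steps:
314447/42542 - 269974/119102 = 314447*(1/42542) - 269974*1/119102 = 314447/42542 - 134987/59551 = 12983016343/2533418642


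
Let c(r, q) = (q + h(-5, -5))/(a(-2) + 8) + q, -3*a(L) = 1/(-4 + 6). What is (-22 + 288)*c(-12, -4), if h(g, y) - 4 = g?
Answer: -57988/47 ≈ -1233.8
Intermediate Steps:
h(g, y) = 4 + g
a(L) = -⅙ (a(L) = -1/(3*(-4 + 6)) = -⅓/2 = -⅓*½ = -⅙)
c(r, q) = -6/47 + 53*q/47 (c(r, q) = (q + (4 - 5))/(-⅙ + 8) + q = (q - 1)/(47/6) + q = (-1 + q)*(6/47) + q = (-6/47 + 6*q/47) + q = -6/47 + 53*q/47)
(-22 + 288)*c(-12, -4) = (-22 + 288)*(-6/47 + (53/47)*(-4)) = 266*(-6/47 - 212/47) = 266*(-218/47) = -57988/47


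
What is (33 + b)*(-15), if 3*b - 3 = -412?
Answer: 1550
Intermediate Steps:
b = -409/3 (b = 1 + (1/3)*(-412) = 1 - 412/3 = -409/3 ≈ -136.33)
(33 + b)*(-15) = (33 - 409/3)*(-15) = -310/3*(-15) = 1550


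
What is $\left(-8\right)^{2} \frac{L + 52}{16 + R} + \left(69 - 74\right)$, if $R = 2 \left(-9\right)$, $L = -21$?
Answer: $-997$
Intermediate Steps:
$R = -18$
$\left(-8\right)^{2} \frac{L + 52}{16 + R} + \left(69 - 74\right) = \left(-8\right)^{2} \frac{-21 + 52}{16 - 18} + \left(69 - 74\right) = 64 \frac{31}{-2} - 5 = 64 \cdot 31 \left(- \frac{1}{2}\right) - 5 = 64 \left(- \frac{31}{2}\right) - 5 = -992 - 5 = -997$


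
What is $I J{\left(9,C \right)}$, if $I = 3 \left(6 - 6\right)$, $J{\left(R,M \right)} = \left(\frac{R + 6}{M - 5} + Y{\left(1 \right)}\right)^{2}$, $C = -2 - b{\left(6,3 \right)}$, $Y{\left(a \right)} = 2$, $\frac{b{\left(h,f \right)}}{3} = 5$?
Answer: $0$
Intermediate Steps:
$b{\left(h,f \right)} = 15$ ($b{\left(h,f \right)} = 3 \cdot 5 = 15$)
$C = -17$ ($C = -2 - 15 = -17$)
$J{\left(R,M \right)} = \left(2 + \frac{6 + R}{-5 + M}\right)^{2}$ ($J{\left(R,M \right)} = \left(\frac{R + 6}{M - 5} + 2\right)^{2} = \left(\frac{6 + R}{-5 + M} + 2\right)^{2} = \left(2 + \frac{6 + R}{-5 + M}\right)^{2}$)
$I = 0$ ($I = 3 \left(6 - 6\right) = 3 \cdot 0 = 0$)
$I J{\left(9,C \right)} = 0 \frac{\left(-4 + 9 + 2 \left(-17\right)\right)^{2}}{\left(-5 - 17\right)^{2}} = 0 \frac{\left(-4 + 9 - 34\right)^{2}}{484} = 0 \frac{\left(-29\right)^{2}}{484} = 0 \cdot \frac{1}{484} \cdot 841 = 0 \cdot \frac{841}{484} = 0$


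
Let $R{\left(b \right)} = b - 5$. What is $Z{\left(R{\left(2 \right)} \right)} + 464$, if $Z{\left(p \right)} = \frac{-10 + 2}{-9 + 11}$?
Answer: $460$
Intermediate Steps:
$R{\left(b \right)} = -5 + b$ ($R{\left(b \right)} = b - 5 = -5 + b$)
$Z{\left(p \right)} = -4$ ($Z{\left(p \right)} = - \frac{8}{2} = \left(-8\right) \frac{1}{2} = -4$)
$Z{\left(R{\left(2 \right)} \right)} + 464 = -4 + 464 = 460$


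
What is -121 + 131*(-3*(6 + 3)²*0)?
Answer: -121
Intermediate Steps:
-121 + 131*(-3*(6 + 3)²*0) = -121 + 131*(-3*9²*0) = -121 + 131*(-3*81*0) = -121 + 131*(-243*0) = -121 + 131*0 = -121 + 0 = -121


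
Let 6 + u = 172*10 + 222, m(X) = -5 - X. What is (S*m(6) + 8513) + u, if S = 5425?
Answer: -49226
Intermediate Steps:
u = 1936 (u = -6 + (172*10 + 222) = -6 + (1720 + 222) = -6 + 1942 = 1936)
(S*m(6) + 8513) + u = (5425*(-5 - 1*6) + 8513) + 1936 = (5425*(-5 - 6) + 8513) + 1936 = (5425*(-11) + 8513) + 1936 = (-59675 + 8513) + 1936 = -51162 + 1936 = -49226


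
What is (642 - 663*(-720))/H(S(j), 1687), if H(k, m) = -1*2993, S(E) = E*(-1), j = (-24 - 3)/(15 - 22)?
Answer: -478002/2993 ≈ -159.71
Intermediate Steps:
j = 27/7 (j = -27/(-7) = -27*(-⅐) = 27/7 ≈ 3.8571)
S(E) = -E
H(k, m) = -2993
(642 - 663*(-720))/H(S(j), 1687) = (642 - 663*(-720))/(-2993) = (642 + 477360)*(-1/2993) = 478002*(-1/2993) = -478002/2993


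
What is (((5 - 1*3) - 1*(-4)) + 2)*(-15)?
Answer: -120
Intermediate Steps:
(((5 - 1*3) - 1*(-4)) + 2)*(-15) = (((5 - 3) + 4) + 2)*(-15) = ((2 + 4) + 2)*(-15) = (6 + 2)*(-15) = 8*(-15) = -120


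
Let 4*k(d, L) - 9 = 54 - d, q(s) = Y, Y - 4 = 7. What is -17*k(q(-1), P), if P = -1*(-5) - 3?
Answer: -221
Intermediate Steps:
Y = 11 (Y = 4 + 7 = 11)
q(s) = 11
P = 2 (P = 5 - 3 = 2)
k(d, L) = 63/4 - d/4 (k(d, L) = 9/4 + (54 - d)/4 = 9/4 + (27/2 - d/4) = 63/4 - d/4)
-17*k(q(-1), P) = -17*(63/4 - ¼*11) = -17*(63/4 - 11/4) = -17*13 = -221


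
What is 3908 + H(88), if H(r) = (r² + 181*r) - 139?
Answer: 27441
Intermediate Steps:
H(r) = -139 + r² + 181*r
3908 + H(88) = 3908 + (-139 + 88² + 181*88) = 3908 + (-139 + 7744 + 15928) = 3908 + 23533 = 27441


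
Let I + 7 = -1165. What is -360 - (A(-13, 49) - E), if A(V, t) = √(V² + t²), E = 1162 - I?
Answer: 1974 - √2570 ≈ 1923.3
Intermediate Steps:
I = -1172 (I = -7 - 1165 = -1172)
E = 2334 (E = 1162 - 1*(-1172) = 1162 + 1172 = 2334)
-360 - (A(-13, 49) - E) = -360 - (√((-13)² + 49²) - 1*2334) = -360 - (√(169 + 2401) - 2334) = -360 - (√2570 - 2334) = -360 - (-2334 + √2570) = -360 + (2334 - √2570) = 1974 - √2570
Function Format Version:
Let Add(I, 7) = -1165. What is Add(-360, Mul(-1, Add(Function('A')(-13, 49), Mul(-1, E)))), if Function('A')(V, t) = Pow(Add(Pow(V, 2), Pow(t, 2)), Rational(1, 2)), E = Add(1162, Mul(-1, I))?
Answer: Add(1974, Mul(-1, Pow(2570, Rational(1, 2)))) ≈ 1923.3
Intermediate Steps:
I = -1172 (I = Add(-7, -1165) = -1172)
E = 2334 (E = Add(1162, Mul(-1, -1172)) = Add(1162, 1172) = 2334)
Add(-360, Mul(-1, Add(Function('A')(-13, 49), Mul(-1, E)))) = Add(-360, Mul(-1, Add(Pow(Add(Pow(-13, 2), Pow(49, 2)), Rational(1, 2)), Mul(-1, 2334)))) = Add(-360, Mul(-1, Add(Pow(Add(169, 2401), Rational(1, 2)), -2334))) = Add(-360, Mul(-1, Add(Pow(2570, Rational(1, 2)), -2334))) = Add(-360, Mul(-1, Add(-2334, Pow(2570, Rational(1, 2))))) = Add(-360, Add(2334, Mul(-1, Pow(2570, Rational(1, 2))))) = Add(1974, Mul(-1, Pow(2570, Rational(1, 2))))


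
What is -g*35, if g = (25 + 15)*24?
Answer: -33600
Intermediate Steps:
g = 960 (g = 40*24 = 960)
-g*35 = -960*35 = -1*33600 = -33600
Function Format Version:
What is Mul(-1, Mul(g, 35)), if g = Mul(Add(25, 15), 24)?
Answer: -33600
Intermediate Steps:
g = 960 (g = Mul(40, 24) = 960)
Mul(-1, Mul(g, 35)) = Mul(-1, Mul(960, 35)) = Mul(-1, 33600) = -33600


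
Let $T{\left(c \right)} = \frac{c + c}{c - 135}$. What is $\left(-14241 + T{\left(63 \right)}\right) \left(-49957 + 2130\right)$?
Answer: $\frac{2724752017}{4} \approx 6.8119 \cdot 10^{8}$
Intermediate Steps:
$T{\left(c \right)} = \frac{2 c}{-135 + c}$
$\left(-14241 + T{\left(63 \right)}\right) \left(-49957 + 2130\right) = \left(-14241 + 2 \cdot 63 \frac{1}{-135 + 63}\right) \left(-49957 + 2130\right) = \left(-14241 + 2 \cdot 63 \frac{1}{-72}\right) \left(-47827\right) = \left(-14241 + 2 \cdot 63 \left(- \frac{1}{72}\right)\right) \left(-47827\right) = \left(-14241 - \frac{7}{4}\right) \left(-47827\right) = \left(- \frac{56971}{4}\right) \left(-47827\right) = \frac{2724752017}{4}$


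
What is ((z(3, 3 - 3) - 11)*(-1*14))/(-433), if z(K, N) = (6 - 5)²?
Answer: -140/433 ≈ -0.32333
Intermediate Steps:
z(K, N) = 1 (z(K, N) = 1² = 1)
((z(3, 3 - 3) - 11)*(-1*14))/(-433) = ((1 - 11)*(-1*14))/(-433) = -10*(-14)*(-1/433) = 140*(-1/433) = -140/433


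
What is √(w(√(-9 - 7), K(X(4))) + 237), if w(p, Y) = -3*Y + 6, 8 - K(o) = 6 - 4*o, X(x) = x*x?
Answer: 3*√5 ≈ 6.7082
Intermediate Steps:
X(x) = x²
K(o) = 2 + 4*o (K(o) = 8 - (6 - 4*o) = 8 + (-6 + 4*o) = 2 + 4*o)
w(p, Y) = 6 - 3*Y
√(w(√(-9 - 7), K(X(4))) + 237) = √((6 - 3*(2 + 4*4²)) + 237) = √((6 - 3*(2 + 4*16)) + 237) = √((6 - 3*(2 + 64)) + 237) = √((6 - 3*66) + 237) = √((6 - 198) + 237) = √(-192 + 237) = √45 = 3*√5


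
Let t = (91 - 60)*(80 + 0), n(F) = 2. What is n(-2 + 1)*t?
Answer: 4960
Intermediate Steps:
t = 2480 (t = 31*80 = 2480)
n(-2 + 1)*t = 2*2480 = 4960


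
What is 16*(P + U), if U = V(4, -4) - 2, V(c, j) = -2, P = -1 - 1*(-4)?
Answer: -16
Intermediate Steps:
P = 3 (P = -1 + 4 = 3)
U = -4 (U = -2 - 2 = -4)
16*(P + U) = 16*(3 - 4) = 16*(-1) = -16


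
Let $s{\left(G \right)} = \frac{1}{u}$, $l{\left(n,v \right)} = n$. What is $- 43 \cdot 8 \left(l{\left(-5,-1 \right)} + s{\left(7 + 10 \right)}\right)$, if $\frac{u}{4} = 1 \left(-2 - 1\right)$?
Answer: $\frac{5246}{3} \approx 1748.7$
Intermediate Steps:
$u = -12$ ($u = 4 \cdot 1 \left(-2 - 1\right) = 4 \cdot 1 \left(-3\right) = 4 \left(-3\right) = -12$)
$s{\left(G \right)} = - \frac{1}{12}$ ($s{\left(G \right)} = \frac{1}{-12} = - \frac{1}{12}$)
$- 43 \cdot 8 \left(l{\left(-5,-1 \right)} + s{\left(7 + 10 \right)}\right) = - 43 \cdot 8 \left(-5 - \frac{1}{12}\right) = - \frac{344 \left(-61\right)}{12} = \left(-1\right) \left(- \frac{5246}{3}\right) = \frac{5246}{3}$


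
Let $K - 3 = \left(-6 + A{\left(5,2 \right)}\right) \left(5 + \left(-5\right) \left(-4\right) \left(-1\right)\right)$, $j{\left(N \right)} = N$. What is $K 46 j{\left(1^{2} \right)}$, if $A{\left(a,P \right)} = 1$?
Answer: $3588$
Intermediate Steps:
$K = 78$ ($K = 3 + \left(-6 + 1\right) \left(5 + \left(-5\right) \left(-4\right) \left(-1\right)\right) = 3 - 5 \left(5 + 20 \left(-1\right)\right) = 3 - 5 \left(5 - 20\right) = 3 - -75 = 3 + 75 = 78$)
$K 46 j{\left(1^{2} \right)} = 78 \cdot 46 \cdot 1^{2} = 3588 \cdot 1 = 3588$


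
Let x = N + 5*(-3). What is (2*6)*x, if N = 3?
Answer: -144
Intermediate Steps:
x = -12 (x = 3 + 5*(-3) = 3 - 15 = -12)
(2*6)*x = (2*6)*(-12) = 12*(-12) = -144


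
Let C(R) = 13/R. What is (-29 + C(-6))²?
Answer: 34969/36 ≈ 971.36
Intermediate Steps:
(-29 + C(-6))² = (-29 + 13/(-6))² = (-29 + 13*(-⅙))² = (-29 - 13/6)² = (-187/6)² = 34969/36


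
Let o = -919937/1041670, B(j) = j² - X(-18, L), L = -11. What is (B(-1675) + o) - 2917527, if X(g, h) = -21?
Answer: -116544001207/1041670 ≈ -1.1188e+5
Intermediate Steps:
B(j) = 21 + j² (B(j) = j² - 1*(-21) = j² + 21 = 21 + j²)
o = -919937/1041670 (o = -919937*1/1041670 = -919937/1041670 ≈ -0.88314)
(B(-1675) + o) - 2917527 = ((21 + (-1675)²) - 919937/1041670) - 2917527 = ((21 + 2805625) - 919937/1041670) - 2917527 = (2805646 - 919937/1041670) - 2917527 = 2922556348883/1041670 - 2917527 = -116544001207/1041670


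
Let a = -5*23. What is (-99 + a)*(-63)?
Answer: 13482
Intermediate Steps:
a = -115
(-99 + a)*(-63) = (-99 - 115)*(-63) = -214*(-63) = 13482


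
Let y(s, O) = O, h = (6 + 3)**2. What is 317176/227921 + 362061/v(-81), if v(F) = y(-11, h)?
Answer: 9171888493/2051289 ≈ 4471.3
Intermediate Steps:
h = 81 (h = 9**2 = 81)
v(F) = 81
317176/227921 + 362061/v(-81) = 317176/227921 + 362061/81 = 317176*(1/227921) + 362061*(1/81) = 317176/227921 + 40229/9 = 9171888493/2051289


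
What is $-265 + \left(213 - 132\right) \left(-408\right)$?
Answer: $-33313$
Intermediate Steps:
$-265 + \left(213 - 132\right) \left(-408\right) = -265 + 81 \left(-408\right) = -265 - 33048 = -33313$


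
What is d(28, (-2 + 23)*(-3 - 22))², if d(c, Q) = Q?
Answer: 275625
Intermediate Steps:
d(28, (-2 + 23)*(-3 - 22))² = ((-2 + 23)*(-3 - 22))² = (21*(-25))² = (-525)² = 275625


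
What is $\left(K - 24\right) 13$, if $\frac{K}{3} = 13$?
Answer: $195$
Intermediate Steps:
$K = 39$ ($K = 3 \cdot 13 = 39$)
$\left(K - 24\right) 13 = \left(39 - 24\right) 13 = 15 \cdot 13 = 195$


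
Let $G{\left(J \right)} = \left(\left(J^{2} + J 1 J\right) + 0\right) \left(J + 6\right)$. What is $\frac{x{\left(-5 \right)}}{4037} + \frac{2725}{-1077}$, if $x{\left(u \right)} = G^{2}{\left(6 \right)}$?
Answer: $\frac{792975367}{4347849} \approx 182.38$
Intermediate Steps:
$G{\left(J \right)} = 2 J^{2} \left(6 + J\right)$ ($G{\left(J \right)} = \left(\left(J^{2} + J J\right) + 0\right) \left(6 + J\right) = \left(\left(J^{2} + J^{2}\right) + 0\right) \left(6 + J\right) = \left(2 J^{2} + 0\right) \left(6 + J\right) = 2 J^{2} \left(6 + J\right)$)
$x{\left(u \right)} = 746496$ ($x{\left(u \right)} = \left(2 \cdot 6^{2} \left(6 + 6\right)\right)^{2} = \left(2 \cdot 36 \cdot 12\right)^{2} = 864^{2} = 746496$)
$\frac{x{\left(-5 \right)}}{4037} + \frac{2725}{-1077} = \frac{746496}{4037} + \frac{2725}{-1077} = 746496 \cdot \frac{1}{4037} + 2725 \left(- \frac{1}{1077}\right) = \frac{746496}{4037} - \frac{2725}{1077} = \frac{792975367}{4347849}$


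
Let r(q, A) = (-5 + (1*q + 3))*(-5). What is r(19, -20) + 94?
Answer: 9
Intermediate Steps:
r(q, A) = 10 - 5*q (r(q, A) = (-5 + (q + 3))*(-5) = (-5 + (3 + q))*(-5) = (-2 + q)*(-5) = 10 - 5*q)
r(19, -20) + 94 = (10 - 5*19) + 94 = (10 - 95) + 94 = -85 + 94 = 9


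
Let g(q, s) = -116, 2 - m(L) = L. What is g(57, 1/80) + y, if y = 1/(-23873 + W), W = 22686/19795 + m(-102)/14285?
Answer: -156606545171727/1350055936357 ≈ -116.00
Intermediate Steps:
m(L) = 2 - L
W = 65225638/56554315 (W = 22686/19795 + (2 - 1*(-102))/14285 = 22686*(1/19795) + (2 + 102)*(1/14285) = 22686/19795 + 104*(1/14285) = 22686/19795 + 104/14285 = 65225638/56554315 ≈ 1.1533)
y = -56554315/1350055936357 (y = 1/(-23873 + 65225638/56554315) = 1/(-1350055936357/56554315) = -56554315/1350055936357 ≈ -4.1890e-5)
g(57, 1/80) + y = -116 - 56554315/1350055936357 = -156606545171727/1350055936357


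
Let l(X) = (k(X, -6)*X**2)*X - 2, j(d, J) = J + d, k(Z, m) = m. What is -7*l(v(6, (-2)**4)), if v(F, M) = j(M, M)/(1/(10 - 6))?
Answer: 88080398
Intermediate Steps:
v(F, M) = 8*M (v(F, M) = (M + M)/(1/(10 - 6)) = (2*M)/(1/4) = (2*M)*4 = 8*M)
l(X) = -2 - 6*X**3 (l(X) = (-6*X**2)*X - 2 = -6*X**3 - 2 = -2 - 6*X**3)
-7*l(v(6, (-2)**4)) = -7*(-2 - 6*(8*(-2)**4)**3) = -7*(-2 - 6*(8*16)**3) = -7*(-2 - 6*128**3) = -7*(-2 - 6*2097152) = -7*(-2 - 12582912) = -7*(-12582914) = 88080398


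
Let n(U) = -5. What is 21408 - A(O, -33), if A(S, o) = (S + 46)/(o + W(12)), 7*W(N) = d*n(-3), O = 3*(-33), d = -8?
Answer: 4088557/191 ≈ 21406.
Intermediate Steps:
O = -99
W(N) = 40/7 (W(N) = (-8*(-5))/7 = (⅐)*40 = 40/7)
A(S, o) = (46 + S)/(40/7 + o) (A(S, o) = (S + 46)/(o + 40/7) = (46 + S)/(40/7 + o))
21408 - A(O, -33) = 21408 - 7*(46 - 99)/(40 + 7*(-33)) = 21408 - 7*(-53)/(40 - 231) = 21408 - 7*(-53)/(-191) = 21408 - 7*(-1)*(-53)/191 = 21408 - 1*371/191 = 21408 - 371/191 = 4088557/191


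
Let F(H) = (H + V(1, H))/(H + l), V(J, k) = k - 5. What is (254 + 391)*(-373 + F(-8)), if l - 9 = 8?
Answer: -242090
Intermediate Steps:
l = 17 (l = 9 + 8 = 17)
V(J, k) = -5 + k
F(H) = (-5 + 2*H)/(17 + H) (F(H) = (H + (-5 + H))/(H + 17) = (-5 + 2*H)/(17 + H))
(254 + 391)*(-373 + F(-8)) = (254 + 391)*(-373 + (-5 + 2*(-8))/(17 - 8)) = 645*(-373 + (-5 - 16)/9) = 645*(-373 + (⅑)*(-21)) = 645*(-373 - 7/3) = 645*(-1126/3) = -242090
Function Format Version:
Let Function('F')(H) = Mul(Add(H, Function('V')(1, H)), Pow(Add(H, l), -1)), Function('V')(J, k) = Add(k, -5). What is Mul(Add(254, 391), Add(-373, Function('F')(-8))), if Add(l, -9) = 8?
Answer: -242090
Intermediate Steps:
l = 17 (l = Add(9, 8) = 17)
Function('V')(J, k) = Add(-5, k)
Function('F')(H) = Mul(Pow(Add(17, H), -1), Add(-5, Mul(2, H))) (Function('F')(H) = Mul(Add(H, Add(-5, H)), Pow(Add(H, 17), -1)) = Mul(Add(-5, Mul(2, H)), Pow(Add(17, H), -1)) = Mul(Pow(Add(17, H), -1), Add(-5, Mul(2, H))))
Mul(Add(254, 391), Add(-373, Function('F')(-8))) = Mul(Add(254, 391), Add(-373, Mul(Pow(Add(17, -8), -1), Add(-5, Mul(2, -8))))) = Mul(645, Add(-373, Mul(Pow(9, -1), Add(-5, -16)))) = Mul(645, Add(-373, Mul(Rational(1, 9), -21))) = Mul(645, Add(-373, Rational(-7, 3))) = Mul(645, Rational(-1126, 3)) = -242090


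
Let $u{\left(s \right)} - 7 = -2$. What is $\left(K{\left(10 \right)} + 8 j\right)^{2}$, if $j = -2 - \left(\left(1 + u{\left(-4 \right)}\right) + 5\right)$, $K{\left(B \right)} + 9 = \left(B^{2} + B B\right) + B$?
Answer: $9409$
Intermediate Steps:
$u{\left(s \right)} = 5$ ($u{\left(s \right)} = 7 - 2 = 5$)
$K{\left(B \right)} = -9 + B + 2 B^{2}$ ($K{\left(B \right)} = -9 + \left(\left(B^{2} + B B\right) + B\right) = -9 + \left(\left(B^{2} + B^{2}\right) + B\right) = -9 + \left(2 B^{2} + B\right) = -9 + \left(B + 2 B^{2}\right) = -9 + B + 2 B^{2}$)
$j = -13$ ($j = -2 - \left(\left(1 + 5\right) + 5\right) = -2 - \left(6 + 5\right) = -2 - 11 = -13$)
$\left(K{\left(10 \right)} + 8 j\right)^{2} = \left(\left(-9 + 10 + 2 \cdot 10^{2}\right) + 8 \left(-13\right)\right)^{2} = \left(\left(-9 + 10 + 2 \cdot 100\right) - 104\right)^{2} = \left(\left(-9 + 10 + 200\right) - 104\right)^{2} = \left(201 - 104\right)^{2} = 97^{2} = 9409$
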